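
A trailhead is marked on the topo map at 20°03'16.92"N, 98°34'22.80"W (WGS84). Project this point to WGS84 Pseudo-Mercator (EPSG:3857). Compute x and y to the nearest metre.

Web Mercator is spherical with R = a = 6378137 m.
x = R·λ = 6378137 × -1.720423404 = -10973096.166 m.
y = R·ln tan(π/4 + φ/2) = 6378137 × 0.357394647 = 2279512.020 m.

x -10973096 m, y 2279512 m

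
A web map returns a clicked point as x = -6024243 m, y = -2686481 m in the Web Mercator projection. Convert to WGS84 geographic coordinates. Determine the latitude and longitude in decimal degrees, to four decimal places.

R = 6378137 m. λ = x/R = -54.11669562°.
φ = 2·arctan(exp(y/R)) − 90° = 2·arctan(0.65626) − 90° = -23.44959616°.

lat -23.4496°, lon -54.1167°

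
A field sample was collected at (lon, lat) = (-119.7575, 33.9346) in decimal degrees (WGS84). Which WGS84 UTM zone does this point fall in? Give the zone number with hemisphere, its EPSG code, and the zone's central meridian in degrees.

Zone 11N (EPSG:32611), central meridian -117°

UTM zone = ⌊(λ + 180)/6⌋ + 1; -119.7575° ∈ [-120°, -114°) → zone 11.
Hemisphere: N (φ ≥ 0).
Central meridian λ₀ = 6×11 − 183 = -117°.
EPSG code: 32611.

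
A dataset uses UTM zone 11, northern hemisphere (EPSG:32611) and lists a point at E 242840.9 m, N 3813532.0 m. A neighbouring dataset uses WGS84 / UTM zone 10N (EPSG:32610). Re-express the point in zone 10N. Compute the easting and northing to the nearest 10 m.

UTM 11N → geographic: φ = 34.43130021°, λ = -119.79849986°.
UTM 10N (λ₀ = -123°) forward: E = 794204.628 m, N = 3814629.759 m.

E 794200 m, N 3814630 m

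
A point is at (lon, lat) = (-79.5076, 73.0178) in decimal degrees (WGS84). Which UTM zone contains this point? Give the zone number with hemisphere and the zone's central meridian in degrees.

Zone 17N, central meridian -81°

UTM zone = ⌊(λ + 180)/6⌋ + 1; -79.5076° ∈ [-84°, -78°) → zone 17.
Hemisphere: N (φ ≥ 0).
Central meridian λ₀ = 6×17 − 183 = -81°.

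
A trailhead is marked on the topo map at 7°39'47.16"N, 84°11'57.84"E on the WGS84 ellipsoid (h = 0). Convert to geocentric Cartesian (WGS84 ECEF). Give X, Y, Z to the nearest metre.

WGS84: a = 6378137 m, e² = 0.006694380; N(φ) = a/√(1−e²sin²φ) = 6378516.652 m.
X = (N+h)·cosφ·cosλ = 638898.491 m; Y = (N+h)·cosφ·sinλ = 6289183.381 m; Z = (N(1−e²)+h)·sinφ = 844868.059 m.

X 638898 m, Y 6289183 m, Z 844868 m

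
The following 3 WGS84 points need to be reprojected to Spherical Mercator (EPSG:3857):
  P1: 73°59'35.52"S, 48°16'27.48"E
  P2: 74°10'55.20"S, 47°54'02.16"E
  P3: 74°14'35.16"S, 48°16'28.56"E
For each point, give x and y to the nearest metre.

Web Mercator: x = R·λ, y = R·ln tan(π/4+φ/2), R = 6378137 m.
P1 (-73.9932°, 48.2743°) → (5373870.494, -12512799.518) m.
P2 (-74.1820°, 47.9006°) → (5332270.401, -12589458.402) m.
P3 (-74.2431°, 48.2746°) → (5373903.890, -12614458.007) m.

P1: x 5373870 m, y -12512800 m; P2: x 5332270 m, y -12589458 m; P3: x 5373904 m, y -12614458 m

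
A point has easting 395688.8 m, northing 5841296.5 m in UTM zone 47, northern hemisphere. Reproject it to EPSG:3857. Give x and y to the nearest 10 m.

x 10848740 m, y 6929810 m

Unproject from UTM 47N (λ₀ = 99°) → φ = 52.71150044°, λ = 97.45589980°.
Web Mercator (R = 6378137 m): x = 10848741.140 m, y = 6929810.588 m.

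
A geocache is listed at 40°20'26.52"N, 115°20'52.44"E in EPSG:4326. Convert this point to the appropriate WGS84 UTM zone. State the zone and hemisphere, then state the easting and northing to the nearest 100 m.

Longitude 115.3479° lies in the 6° band [114°, 120°), giving zone 50; latitude is north of the equator, so 50N.
Zone 50 central meridian λ₀ = 6×50 − 183 = 117°; Δλ = -1.6521°.
Transverse Mercator on WGS84 with k₀ = 0.9996 gives E = 359677.421 m, N = 4466882.497 m.

Zone 50N: E 359700 m, N 4466900 m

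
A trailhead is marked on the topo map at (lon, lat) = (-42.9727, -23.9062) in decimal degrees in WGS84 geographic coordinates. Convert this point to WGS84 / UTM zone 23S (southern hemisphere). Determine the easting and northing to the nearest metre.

E 706377 m, N 7354678 m

Zone 23 central meridian λ₀ = 6×23 − 183 = -45°; Δλ = +2.0273°.
Transverse Mercator on WGS84 with k₀ = 0.9996 gives E = 706377.162 m, N = 7354678.361 m.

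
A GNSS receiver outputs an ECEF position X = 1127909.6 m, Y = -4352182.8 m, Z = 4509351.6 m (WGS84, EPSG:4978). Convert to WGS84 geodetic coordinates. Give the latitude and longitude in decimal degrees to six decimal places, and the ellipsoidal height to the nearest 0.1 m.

lat 45.277600°, lon -75.470900°, h 339.5 m

λ = atan2(Y, X) = -75.47089984°; p = √(X²+Y²) = 4495962.1 m.
Bowring's method on WGS84 (a = 6378137 m, b = 6356752.314 m) gives φ = 45.27760004°, h = 339.490 m.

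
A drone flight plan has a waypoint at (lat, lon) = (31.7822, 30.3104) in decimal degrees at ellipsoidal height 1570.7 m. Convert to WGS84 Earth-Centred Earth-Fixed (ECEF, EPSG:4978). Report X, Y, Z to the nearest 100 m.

WGS84: a = 6378137 m, e² = 0.006694380; N(φ) = a/√(1−e²sin²φ) = 6384067.518 m.
X = (N+h)·cosφ·cosλ = 4686145.434 m; Y = (N+h)·cosφ·sinλ = 2739503.471 m; Z = (N(1−e²)+h)·sinφ = 3340753.451 m.

X 4686100 m, Y 2739500 m, Z 3340800 m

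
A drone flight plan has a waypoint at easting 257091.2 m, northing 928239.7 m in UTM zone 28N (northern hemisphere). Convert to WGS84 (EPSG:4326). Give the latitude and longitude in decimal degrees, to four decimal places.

lat 8.3913°, lon -17.2059°

Zone 28N: λ₀ = -15°, k₀ = 0.9996, false easting 500000 m.
Meridian distance M = (N − FN)/k₀ = 928611.1 m.
Inverse transverse Mercator on WGS84 gives φ = 8.39129977°, λ = -17.20589988°.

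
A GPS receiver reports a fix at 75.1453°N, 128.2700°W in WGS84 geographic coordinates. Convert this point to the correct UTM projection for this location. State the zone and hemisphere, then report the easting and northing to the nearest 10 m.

Longitude -128.2700° lies in the 6° band [-132°, -126°), giving zone 9; latitude is north of the equator, so 9N.
Zone 9 central meridian λ₀ = 6×9 − 183 = -129°; Δλ = +0.7300°.
Transverse Mercator on WGS84 with k₀ = 0.9996 gives E = 520889.952 m, N = 8339947.213 m.

Zone 9N: E 520890 m, N 8339950 m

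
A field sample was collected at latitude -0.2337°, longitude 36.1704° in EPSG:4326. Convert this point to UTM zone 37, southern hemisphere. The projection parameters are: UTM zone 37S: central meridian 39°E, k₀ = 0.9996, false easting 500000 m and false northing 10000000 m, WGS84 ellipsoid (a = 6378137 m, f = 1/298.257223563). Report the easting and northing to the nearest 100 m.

Zone 37 central meridian λ₀ = 6×37 − 183 = 39°; Δλ = -2.8296°.
Transverse Mercator on WGS84 with k₀ = 0.9996 gives E = 185010.040 m, N = 9974137.382 m.

E 185000 m, N 9974100 m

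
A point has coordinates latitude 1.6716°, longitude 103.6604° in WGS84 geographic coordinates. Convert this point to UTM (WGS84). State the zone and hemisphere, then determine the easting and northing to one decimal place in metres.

Longitude 103.6604° lies in the 6° band [102°, 108°), giving zone 48; latitude is north of the equator, so 48N.
Zone 48 central meridian λ₀ = 6×48 − 183 = 105°; Δλ = -1.3396°.
Transverse Mercator on WGS84 with k₀ = 0.9996 gives E = 350985.425 m, N = 184813.374 m.

Zone 48N: E 350985.4 m, N 184813.4 m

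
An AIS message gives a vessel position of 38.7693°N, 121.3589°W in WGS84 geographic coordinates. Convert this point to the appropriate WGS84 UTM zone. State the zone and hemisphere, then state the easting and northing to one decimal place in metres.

Zone 10N: E 642570.3 m, N 4292454.8 m

Longitude -121.3589° lies in the 6° band [-126°, -120°), giving zone 10; latitude is north of the equator, so 10N.
Zone 10 central meridian λ₀ = 6×10 − 183 = -123°; Δλ = +1.6411°.
Transverse Mercator on WGS84 with k₀ = 0.9996 gives E = 642570.290 m, N = 4292454.800 m.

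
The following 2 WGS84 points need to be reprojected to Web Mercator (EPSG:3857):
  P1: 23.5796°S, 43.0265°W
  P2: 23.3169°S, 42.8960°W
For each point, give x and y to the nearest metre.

P1: x -4789688 m, y -2702264 m; P2: x -4775161 m, y -2670388 m

Web Mercator: x = R·λ, y = R·ln tan(π/4+φ/2), R = 6378137 m.
P1 (-23.5796°, -43.0265°) → (-4789688.071, -2702263.575) m.
P2 (-23.3169°, -42.8960°) → (-4775160.877, -2670387.586) m.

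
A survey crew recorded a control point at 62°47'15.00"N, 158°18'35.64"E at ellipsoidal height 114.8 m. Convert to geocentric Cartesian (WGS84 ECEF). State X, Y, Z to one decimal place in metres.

WGS84: a = 6378137 m, e² = 0.006694380; N(φ) = a/√(1−e²sin²φ) = 6395088.797 m.
X = (N+h)·cosφ·cosλ = -2717411.929 m; Y = (N+h)·cosφ·sinλ = 1080845.691 m; Z = (N(1−e²)+h)·sinφ = 5649288.232 m.

X -2717411.9 m, Y 1080845.7 m, Z 5649288.2 m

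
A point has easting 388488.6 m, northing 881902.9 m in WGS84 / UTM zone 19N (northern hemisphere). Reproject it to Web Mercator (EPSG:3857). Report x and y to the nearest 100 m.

Unproject from UTM 19N (λ₀ = -69°) → φ = 7.97710024°, λ = -70.01180035°.
Web Mercator (R = 6378137 m): x = -7793677.965 m, y = 890889.581 m.

x -7793700 m, y 890900 m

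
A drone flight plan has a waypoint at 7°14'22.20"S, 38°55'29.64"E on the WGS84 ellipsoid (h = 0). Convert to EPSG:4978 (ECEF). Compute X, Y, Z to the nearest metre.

X 4922705 m, Y 3975656 m, Z -798417 m

WGS84: a = 6378137 m, e² = 0.006694380; N(φ) = a/√(1−e²sin²φ) = 6378476.054 m.
X = (N+h)·cosφ·cosλ = 4922705.232 m; Y = (N+h)·cosφ·sinλ = 3975655.860 m; Z = (N(1−e²)+h)·sinφ = -798416.592 m.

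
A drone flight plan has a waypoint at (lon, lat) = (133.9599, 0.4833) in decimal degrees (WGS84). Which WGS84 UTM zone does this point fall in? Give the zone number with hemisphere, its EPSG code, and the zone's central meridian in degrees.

UTM zone = ⌊(λ + 180)/6⌋ + 1; 133.9599° ∈ [132°, 138°) → zone 53.
Hemisphere: N (φ ≥ 0).
Central meridian λ₀ = 6×53 − 183 = 135°.
EPSG code: 32653.

Zone 53N (EPSG:32653), central meridian 135°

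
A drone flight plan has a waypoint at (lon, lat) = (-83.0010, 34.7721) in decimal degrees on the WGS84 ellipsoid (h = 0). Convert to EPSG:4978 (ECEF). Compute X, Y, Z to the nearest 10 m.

WGS84: a = 6378137 m, e² = 0.006694380; N(φ) = a/√(1−e²sin²φ) = 6385092.233 m.
X = (N+h)·cosφ·cosλ = 639100.111 m; Y = (N+h)·cosφ·sinλ = -5205803.839 m; Z = (N(1−e²)+h)·sinφ = 3617127.599 m.

X 639100 m, Y -5205800 m, Z 3617130 m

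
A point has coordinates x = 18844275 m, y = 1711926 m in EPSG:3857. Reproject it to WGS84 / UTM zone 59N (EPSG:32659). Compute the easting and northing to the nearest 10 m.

Web Mercator inverse (R = 6378137 m) → φ = 15.19710235°, λ = 169.28100251°.
UTM 59N forward: E = 315341.244 m, N = 1680852.886 m.

E 315340 m, N 1680850 m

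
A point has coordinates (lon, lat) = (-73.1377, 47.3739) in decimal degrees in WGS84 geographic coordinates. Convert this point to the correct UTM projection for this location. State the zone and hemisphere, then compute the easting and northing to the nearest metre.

Zone 18N: E 640590 m, N 5248397 m

Longitude -73.1377° lies in the 6° band [-78°, -72°), giving zone 18; latitude is north of the equator, so 18N.
Zone 18 central meridian λ₀ = 6×18 − 183 = -75°; Δλ = +1.8623°.
Transverse Mercator on WGS84 with k₀ = 0.9996 gives E = 640589.677 m, N = 5248397.048 m.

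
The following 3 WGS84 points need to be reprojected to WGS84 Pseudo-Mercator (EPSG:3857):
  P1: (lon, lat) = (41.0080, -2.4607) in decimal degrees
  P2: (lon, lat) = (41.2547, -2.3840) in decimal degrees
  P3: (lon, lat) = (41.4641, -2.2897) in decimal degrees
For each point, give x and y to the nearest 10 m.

Web Mercator: x = R·λ, y = R·ln tan(π/4+φ/2), R = 6378137 m.
P1 (-2.4607°, 41.0080°) → (4564989.678, -274008.117) m.
P2 (-2.3840°, 41.2547°) → (4592452.197, -265462.275) m.
P3 (-2.2897°, 41.4641°) → (4615762.498, -254956.109) m.

P1: x 4564990 m, y -274010 m; P2: x 4592450 m, y -265460 m; P3: x 4615760 m, y -254960 m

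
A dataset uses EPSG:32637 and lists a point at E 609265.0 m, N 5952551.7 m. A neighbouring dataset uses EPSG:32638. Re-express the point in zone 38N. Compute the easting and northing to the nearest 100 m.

E 213300 m, N 5960000 m

UTM 37N → geographic: φ = 53.71020026°, λ = 40.65549955°.
UTM 38N (λ₀ = 45°) forward: E = 213328.009 m, N = 5960046.789 m.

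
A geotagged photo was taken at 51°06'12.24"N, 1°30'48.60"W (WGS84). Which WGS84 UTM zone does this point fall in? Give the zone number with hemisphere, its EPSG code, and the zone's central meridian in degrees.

UTM zone = ⌊(λ + 180)/6⌋ + 1; -1.5135° ∈ [-6°, 0°) → zone 30.
Hemisphere: N (φ ≥ 0).
Central meridian λ₀ = 6×30 − 183 = -3°.
EPSG code: 32630.

Zone 30N (EPSG:32630), central meridian -3°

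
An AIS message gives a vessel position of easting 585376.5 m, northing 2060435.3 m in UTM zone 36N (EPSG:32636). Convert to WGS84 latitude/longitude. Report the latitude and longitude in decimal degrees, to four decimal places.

Zone 36N: λ₀ = 33°, k₀ = 0.9996, false easting 500000 m.
Meridian distance M = (N − FN)/k₀ = 2061259.8 m.
Inverse transverse Mercator on WGS84 gives φ = 18.63319975°, λ = 33.80940038°.

lat 18.6332°, lon 33.8094°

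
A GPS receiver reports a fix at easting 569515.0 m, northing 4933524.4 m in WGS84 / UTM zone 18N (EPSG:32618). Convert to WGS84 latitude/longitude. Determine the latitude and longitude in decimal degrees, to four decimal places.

lat 44.5517°, lon -74.1248°

Zone 18N: λ₀ = -75°, k₀ = 0.9996, false easting 500000 m.
Meridian distance M = (N − FN)/k₀ = 4935498.6 m.
Inverse transverse Mercator on WGS84 gives φ = 44.55169998°, λ = -74.12479956°.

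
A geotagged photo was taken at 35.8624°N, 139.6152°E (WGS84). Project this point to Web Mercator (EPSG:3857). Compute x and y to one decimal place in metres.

Web Mercator is spherical with R = a = 6378137 m.
x = R·λ = 6378137 × 2.436744926 = 15541892.971 m.
y = R·ln tan(π/4 + φ/2) = 6378137 × 0.671309554 = 4281704.305 m.

x 15541893.0 m, y 4281704.3 m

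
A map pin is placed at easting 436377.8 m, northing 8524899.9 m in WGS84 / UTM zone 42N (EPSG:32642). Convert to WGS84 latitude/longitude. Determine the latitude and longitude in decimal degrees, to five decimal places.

Zone 42N: λ₀ = 69°, k₀ = 0.9996, false easting 500000 m.
Meridian distance M = (N − FN)/k₀ = 8528311.2 m.
Inverse transverse Mercator on WGS84 gives φ = 76.79189999°, λ = 66.50490174°.

lat 76.79190°, lon 66.50490°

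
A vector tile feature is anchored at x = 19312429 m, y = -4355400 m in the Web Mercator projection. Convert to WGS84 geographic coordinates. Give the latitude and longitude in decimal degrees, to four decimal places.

R = 6378137 m. λ = x/R = 173.48650144°.
φ = 2·arctan(exp(y/R)) − 90° = 2·arctan(0.50517) − 90° = -36.39709861°.

lat -36.3971°, lon 173.4865°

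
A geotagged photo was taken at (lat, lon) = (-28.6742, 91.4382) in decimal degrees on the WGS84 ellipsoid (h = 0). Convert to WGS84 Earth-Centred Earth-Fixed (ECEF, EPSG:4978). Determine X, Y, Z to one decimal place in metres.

X -140559.0 m, Y 5598490.3 m, Z -3042269.6 m

WGS84: a = 6378137 m, e² = 0.006694380; N(φ) = a/√(1−e²sin²φ) = 6383057.946 m.
X = (N+h)·cosφ·cosλ = -140559.049 m; Y = (N+h)·cosφ·sinλ = 5598490.307 m; Z = (N(1−e²)+h)·sinφ = -3042269.590 m.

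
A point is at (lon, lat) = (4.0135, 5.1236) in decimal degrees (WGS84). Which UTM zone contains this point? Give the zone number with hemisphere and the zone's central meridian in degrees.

UTM zone = ⌊(λ + 180)/6⌋ + 1; 4.0135° ∈ [0°, 6°) → zone 31.
Hemisphere: N (φ ≥ 0).
Central meridian λ₀ = 6×31 − 183 = 3°.

Zone 31N, central meridian 3°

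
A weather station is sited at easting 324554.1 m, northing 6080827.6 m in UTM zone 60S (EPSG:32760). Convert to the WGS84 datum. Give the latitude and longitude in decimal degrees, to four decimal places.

lat -35.4005°, lon 175.0680°

Zone 60S: λ₀ = 177°, k₀ = 0.9996, false easting 500000 m, false northing 10000000 m.
Meridian distance M = (N − FN)/k₀ = -3920740.7 m.
Inverse transverse Mercator on WGS84 gives φ = -35.40050021°, λ = 175.06800013°.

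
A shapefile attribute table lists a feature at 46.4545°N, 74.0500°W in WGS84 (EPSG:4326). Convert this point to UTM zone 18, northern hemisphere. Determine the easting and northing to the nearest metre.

Zone 18 central meridian λ₀ = 6×18 − 183 = -75°; Δλ = +0.9500°.
Transverse Mercator on WGS84 with k₀ = 0.9996 gives E = 572955.913 m, N = 5144985.991 m.

E 572956 m, N 5144986 m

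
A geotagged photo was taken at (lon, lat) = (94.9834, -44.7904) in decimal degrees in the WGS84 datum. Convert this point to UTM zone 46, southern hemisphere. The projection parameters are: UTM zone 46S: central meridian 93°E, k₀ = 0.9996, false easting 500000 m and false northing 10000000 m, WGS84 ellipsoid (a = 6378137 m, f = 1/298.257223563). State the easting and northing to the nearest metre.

Zone 46 central meridian λ₀ = 6×46 − 183 = 93°; Δλ = +1.9834°.
Transverse Mercator on WGS84 with k₀ = 0.9996 gives E = 656891.421 m, N = 5038419.546 m.

E 656891 m, N 5038420 m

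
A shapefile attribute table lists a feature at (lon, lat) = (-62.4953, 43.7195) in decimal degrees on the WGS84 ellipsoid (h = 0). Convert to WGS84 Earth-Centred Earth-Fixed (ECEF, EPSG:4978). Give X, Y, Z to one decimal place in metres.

WGS84: a = 6378137 m, e² = 0.006694380; N(φ) = a/√(1−e²sin²φ) = 6388358.974 m.
X = (N+h)·cosφ·cosλ = 2132262.193 m; Y = (N+h)·cosφ·sinλ = -4095217.332 m; Z = (N(1−e²)+h)·sinφ = 4385619.608 m.

X 2132262.2 m, Y -4095217.3 m, Z 4385619.6 m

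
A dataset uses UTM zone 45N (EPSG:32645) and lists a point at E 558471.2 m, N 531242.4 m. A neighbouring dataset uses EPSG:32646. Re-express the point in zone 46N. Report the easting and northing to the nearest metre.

UTM 45N → geographic: φ = 4.80599966°, λ = 87.52730014°.
UTM 46N (λ₀ = 93°) forward: E = -107765.632 m, N = 533657.333 m.

E -107766 m, N 533657 m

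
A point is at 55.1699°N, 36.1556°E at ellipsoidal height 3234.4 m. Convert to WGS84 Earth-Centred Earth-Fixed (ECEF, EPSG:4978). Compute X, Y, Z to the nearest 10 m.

WGS84: a = 6378137 m, e² = 0.006694380; N(φ) = a/√(1−e²sin²φ) = 6392570.555 m.
X = (N+h)·cosφ·cosλ = 2949441.491 m; Y = (N+h)·cosφ·sinλ = 2155156.930 m; Z = (N(1−e²)+h)·sinφ = 5214864.192 m.

X 2949440 m, Y 2155160 m, Z 5214860 m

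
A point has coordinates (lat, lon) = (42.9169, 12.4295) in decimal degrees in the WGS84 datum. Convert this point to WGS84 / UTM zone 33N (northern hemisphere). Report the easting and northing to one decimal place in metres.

E 290195.4 m, N 4754792.6 m

Zone 33 central meridian λ₀ = 6×33 − 183 = 15°; Δλ = -2.5705°.
Transverse Mercator on WGS84 with k₀ = 0.9996 gives E = 290195.423 m, N = 4754792.567 m.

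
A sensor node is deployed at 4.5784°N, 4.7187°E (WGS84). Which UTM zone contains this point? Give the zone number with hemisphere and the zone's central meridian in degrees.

Zone 31N, central meridian 3°

UTM zone = ⌊(λ + 180)/6⌋ + 1; 4.7187° ∈ [0°, 6°) → zone 31.
Hemisphere: N (φ ≥ 0).
Central meridian λ₀ = 6×31 − 183 = 3°.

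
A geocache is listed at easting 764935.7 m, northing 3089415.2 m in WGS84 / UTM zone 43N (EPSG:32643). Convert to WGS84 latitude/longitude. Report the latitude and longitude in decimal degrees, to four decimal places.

Zone 43N: λ₀ = 75°, k₀ = 0.9996, false easting 500000 m.
Meridian distance M = (N − FN)/k₀ = 3090651.5 m.
Inverse transverse Mercator on WGS84 gives φ = 27.90339999°, λ = 77.69160018°.

lat 27.9034°, lon 77.6916°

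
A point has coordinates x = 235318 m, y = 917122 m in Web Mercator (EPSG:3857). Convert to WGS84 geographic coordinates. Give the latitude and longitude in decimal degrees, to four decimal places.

lat 8.2104°, lon 2.1139°

R = 6378137 m. λ = x/R = 2.11389756°.
φ = 2·arctan(exp(y/R)) − 90° = 2·arctan(1.15464) − 90° = 8.21040260°.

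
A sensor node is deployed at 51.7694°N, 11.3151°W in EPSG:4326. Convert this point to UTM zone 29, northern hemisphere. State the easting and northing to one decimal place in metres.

Zone 29 central meridian λ₀ = 6×29 − 183 = -9°; Δλ = -2.3151°.
Transverse Mercator on WGS84 with k₀ = 0.9996 gives E = 340261.927 m, N = 5737926.390 m.

E 340261.9 m, N 5737926.4 m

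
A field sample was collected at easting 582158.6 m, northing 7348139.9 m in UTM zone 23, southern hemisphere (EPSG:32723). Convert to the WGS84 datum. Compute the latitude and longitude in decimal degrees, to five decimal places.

lat -23.97650°, lon -44.19240°

Zone 23S: λ₀ = -45°, k₀ = 0.9996, false easting 500000 m, false northing 10000000 m.
Meridian distance M = (N − FN)/k₀ = -2652921.3 m.
Inverse transverse Mercator on WGS84 gives φ = -23.97650028°, λ = -44.19240007°.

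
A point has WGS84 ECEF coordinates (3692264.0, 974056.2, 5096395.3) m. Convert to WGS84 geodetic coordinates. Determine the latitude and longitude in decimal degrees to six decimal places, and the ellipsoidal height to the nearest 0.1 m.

lat 53.341200°, lon 14.778501°, h 3852.1 m

λ = atan2(Y, X) = 14.77850072°; p = √(X²+Y²) = 3818586.0 m.
Bowring's method on WGS84 (a = 6378137 m, b = 6356752.314 m) gives φ = 53.34119979°, h = 3852.057 m.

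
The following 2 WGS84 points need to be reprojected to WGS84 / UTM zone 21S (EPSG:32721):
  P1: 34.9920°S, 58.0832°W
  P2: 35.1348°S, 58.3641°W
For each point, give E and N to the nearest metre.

P1: E 401145 m, N 6127308 m; P2: E 375724 m, N 6111156 m

UTM zone 21S: λ₀ = -57°, k₀ = 0.9996.
P1 (-34.9920°, -58.0832°) → (401144.555, 6127308.194) m.
P2 (-35.1348°, -58.3641°) → (375724.102, 6111156.479) m.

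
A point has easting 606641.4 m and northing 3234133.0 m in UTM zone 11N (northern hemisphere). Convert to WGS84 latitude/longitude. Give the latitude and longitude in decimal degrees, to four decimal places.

Zone 11N: λ₀ = -117°, k₀ = 0.9996, false easting 500000 m.
Meridian distance M = (N − FN)/k₀ = 3235427.2 m.
Inverse transverse Mercator on WGS84 gives φ = 29.23150007°, λ = -115.90269970°.

lat 29.2315°, lon -115.9027°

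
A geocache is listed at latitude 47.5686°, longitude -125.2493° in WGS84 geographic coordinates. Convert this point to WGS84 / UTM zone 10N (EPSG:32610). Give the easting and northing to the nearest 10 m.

Zone 10 central meridian λ₀ = 6×10 − 183 = -123°; Δλ = -2.2493°.
Transverse Mercator on WGS84 with k₀ = 0.9996 gives E = 330822.131 m, N = 5270805.331 m.

E 330820 m, N 5270810 m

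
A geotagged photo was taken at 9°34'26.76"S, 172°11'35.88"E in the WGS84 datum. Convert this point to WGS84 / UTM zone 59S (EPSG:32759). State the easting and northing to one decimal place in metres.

Zone 59 central meridian λ₀ = 6×59 − 183 = 171°; Δλ = +1.1933°.
Transverse Mercator on WGS84 with k₀ = 0.9996 gives E = 630956.032 m, N = 8941449.079 m.

E 630956.0 m, N 8941449.1 m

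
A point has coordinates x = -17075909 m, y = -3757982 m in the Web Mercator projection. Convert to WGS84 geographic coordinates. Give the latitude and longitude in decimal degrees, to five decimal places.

lat -31.95940°, lon -153.39550°

R = 6378137 m. λ = x/R = -153.39550045°.
φ = 2·arctan(exp(y/R)) − 90° = 2·arctan(0.55477) − 90° = -31.95939676°.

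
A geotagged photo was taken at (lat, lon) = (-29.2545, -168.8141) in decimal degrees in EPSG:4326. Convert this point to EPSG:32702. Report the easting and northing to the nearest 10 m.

E 712410 m, N 6761840 m

Zone 2 central meridian λ₀ = 6×2 − 183 = -171°; Δλ = +2.1859°.
Transverse Mercator on WGS84 with k₀ = 0.9996 gives E = 712410.005 m, N = 6761836.723 m.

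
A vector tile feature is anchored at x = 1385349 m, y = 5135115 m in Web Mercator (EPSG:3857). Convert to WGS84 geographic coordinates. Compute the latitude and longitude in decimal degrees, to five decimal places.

lat 41.82710°, lon 12.44480°

R = 6378137 m. λ = x/R = 12.44480181°.
φ = 2·arctan(exp(y/R)) − 90° = 2·arctan(2.23695) − 90° = 41.82710036°.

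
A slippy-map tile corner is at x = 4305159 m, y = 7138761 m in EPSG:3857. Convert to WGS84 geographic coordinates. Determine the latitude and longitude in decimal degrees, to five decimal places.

lat 53.83390°, lon 38.67390°

R = 6378137 m. λ = x/R = 38.67390130°.
φ = 2·arctan(exp(y/R)) − 90° = 2·arctan(3.06257) − 90° = 53.83389740°.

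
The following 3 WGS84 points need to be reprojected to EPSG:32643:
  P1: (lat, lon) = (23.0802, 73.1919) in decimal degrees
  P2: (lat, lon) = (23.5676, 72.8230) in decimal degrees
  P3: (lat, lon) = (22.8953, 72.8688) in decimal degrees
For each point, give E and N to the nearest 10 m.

P1: E 314790 m, N 2553540 m; P2: E 277800 m, N 2608040 m; P3: E 281390 m, N 2533510 m

UTM zone 43N: λ₀ = 75°, k₀ = 0.9996.
P1 (23.0802°, 73.1919°) → (314791.363, 2553543.799) m.
P2 (23.5676°, 72.8230°) → (277804.828, 2608043.519) m.
P3 (22.8953°, 72.8688°) → (281387.889, 2533511.871) m.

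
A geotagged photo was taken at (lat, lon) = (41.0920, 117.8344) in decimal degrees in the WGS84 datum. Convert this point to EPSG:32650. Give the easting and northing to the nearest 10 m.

E 570080 m, N 4549310 m

Zone 50 central meridian λ₀ = 6×50 − 183 = 117°; Δλ = +0.8344°.
Transverse Mercator on WGS84 with k₀ = 0.9996 gives E = 570076.993 m, N = 4549305.412 m.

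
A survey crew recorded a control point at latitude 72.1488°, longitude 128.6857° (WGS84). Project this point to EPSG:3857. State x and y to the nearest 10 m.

Web Mercator is spherical with R = a = 6378137 m.
x = R·λ = 6378137 × 2.245989165 = 14325226.596 m.
y = R·ln tan(π/4 + φ/2) = 6378137 × 1.851168041 = 11807003.379 m.

x 14325230 m, y 11807000 m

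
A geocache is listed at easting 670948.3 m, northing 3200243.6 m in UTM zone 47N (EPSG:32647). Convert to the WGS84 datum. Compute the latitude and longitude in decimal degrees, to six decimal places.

Zone 47N: λ₀ = 99°, k₀ = 0.9996, false easting 500000 m.
Meridian distance M = (N − FN)/k₀ = 3201524.2 m.
Inverse transverse Mercator on WGS84 gives φ = 28.91869992°, λ = 100.75359986°.

lat 28.918700°, lon 100.753600°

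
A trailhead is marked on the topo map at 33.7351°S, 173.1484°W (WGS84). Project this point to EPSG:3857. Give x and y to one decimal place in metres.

x -19274791.7 m, y -3993287.6 m

Web Mercator is spherical with R = a = 6378137 m.
x = R·λ = 6378137 × -3.022009675 = -19274791.720 m.
y = R·ln tan(π/4 + φ/2) = 6378137 × -0.626089977 = -3993287.649 m.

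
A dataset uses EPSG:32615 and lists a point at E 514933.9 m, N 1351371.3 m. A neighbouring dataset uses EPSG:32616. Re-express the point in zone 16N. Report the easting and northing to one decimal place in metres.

E -138697.5 m, N 1358304.4 m

UTM 15N → geographic: φ = 12.22439967°, λ = -92.86269990°.
UTM 16N (λ₀ = -87°) forward: E = -138697.487 m, N = 1358304.434 m.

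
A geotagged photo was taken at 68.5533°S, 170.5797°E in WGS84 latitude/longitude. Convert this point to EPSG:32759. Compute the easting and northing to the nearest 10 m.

Zone 59 central meridian λ₀ = 6×59 − 183 = 171°; Δλ = -0.4203°.
Transverse Mercator on WGS84 with k₀ = 0.9996 gives E = 482849.950 m, N = 2395387.054 m.

E 482850 m, N 2395390 m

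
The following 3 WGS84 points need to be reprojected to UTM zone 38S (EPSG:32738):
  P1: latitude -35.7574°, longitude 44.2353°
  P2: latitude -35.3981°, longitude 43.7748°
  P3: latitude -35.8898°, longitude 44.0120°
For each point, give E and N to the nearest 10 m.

P1: E 430870 m, N 6042690 m; P2: E 388740 m, N 6082120 m; P3: E 410830 m, N 6027820 m

UTM zone 38S: λ₀ = 45°, k₀ = 0.9996.
P1 (-35.7574°, 44.2353°) → (430868.281, 6042689.296) m.
P2 (-35.3981°, 43.7748°) → (388739.842, 6082118.575) m.
P3 (-35.8898°, 44.0120°) → (410828.794, 6027823.491) m.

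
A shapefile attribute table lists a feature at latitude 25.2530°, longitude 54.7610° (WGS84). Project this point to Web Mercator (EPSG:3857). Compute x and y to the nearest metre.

x 6095967 m, y 2906852 m

Web Mercator is spherical with R = a = 6378137 m.
x = R·λ = 6378137 × 0.955759752 = 6095966.635 m.
y = R·ln tan(π/4 + φ/2) = 6378137 × 0.455752536 = 2906852.112 m.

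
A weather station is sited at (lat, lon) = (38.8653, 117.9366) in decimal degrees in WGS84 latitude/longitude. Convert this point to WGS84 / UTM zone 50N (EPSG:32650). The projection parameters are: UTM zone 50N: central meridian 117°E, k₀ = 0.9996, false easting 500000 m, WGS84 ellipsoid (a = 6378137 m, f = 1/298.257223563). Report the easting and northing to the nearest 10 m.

E 581260 m, N 4302250 m

Zone 50 central meridian λ₀ = 6×50 − 183 = 117°; Δλ = +0.9366°.
Transverse Mercator on WGS84 with k₀ = 0.9996 gives E = 581256.162 m, N = 4302245.714 m.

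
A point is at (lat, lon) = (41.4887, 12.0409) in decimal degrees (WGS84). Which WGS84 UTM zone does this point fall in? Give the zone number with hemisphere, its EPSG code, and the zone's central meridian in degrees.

UTM zone = ⌊(λ + 180)/6⌋ + 1; 12.0409° ∈ [12°, 18°) → zone 33.
Hemisphere: N (φ ≥ 0).
Central meridian λ₀ = 6×33 − 183 = 15°.
EPSG code: 32633.

Zone 33N (EPSG:32633), central meridian 15°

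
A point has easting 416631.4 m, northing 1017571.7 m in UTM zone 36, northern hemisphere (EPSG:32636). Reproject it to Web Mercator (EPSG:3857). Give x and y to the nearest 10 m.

Unproject from UTM 36N (λ₀ = 33°) → φ = 9.20470011°, λ = 32.24110029°.
Web Mercator (R = 6378137 m): x = 3589062.867 m, y = 1029098.798 m.

x 3589060 m, y 1029100 m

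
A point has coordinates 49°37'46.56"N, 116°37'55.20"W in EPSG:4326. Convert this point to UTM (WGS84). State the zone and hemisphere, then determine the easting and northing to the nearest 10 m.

Zone 11N: E 526580 m, N 5497510 m

Longitude -116.6320° lies in the 6° band [-120°, -114°), giving zone 11; latitude is north of the equator, so 11N.
Zone 11 central meridian λ₀ = 6×11 − 183 = -117°; Δλ = +0.3680°.
Transverse Mercator on WGS84 with k₀ = 0.9996 gives E = 526575.523 m, N = 5497514.282 m.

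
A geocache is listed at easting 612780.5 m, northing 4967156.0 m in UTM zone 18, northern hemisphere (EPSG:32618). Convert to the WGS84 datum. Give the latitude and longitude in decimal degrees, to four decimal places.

lat 44.8489°, lon -73.5728°

Zone 18N: λ₀ = -75°, k₀ = 0.9996, false easting 500000 m.
Meridian distance M = (N − FN)/k₀ = 4969143.7 m.
Inverse transverse Mercator on WGS84 gives φ = 44.84889962°, λ = -73.57280034°.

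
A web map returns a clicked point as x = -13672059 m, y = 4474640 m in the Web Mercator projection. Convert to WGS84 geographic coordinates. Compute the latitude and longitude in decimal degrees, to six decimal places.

lat 37.254497°, lon -122.818196°

R = 6378137 m. λ = x/R = -122.81819565°.
φ = 2·arctan(exp(y/R)) − 90° = 2·arctan(2.01689) − 90° = 37.25449697°.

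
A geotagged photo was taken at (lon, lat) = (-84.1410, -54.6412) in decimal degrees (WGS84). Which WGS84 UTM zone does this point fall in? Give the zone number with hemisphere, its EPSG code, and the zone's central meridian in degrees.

UTM zone = ⌊(λ + 180)/6⌋ + 1; -84.1410° ∈ [-90°, -84°) → zone 16.
Hemisphere: S (φ < 0).
Central meridian λ₀ = 6×16 − 183 = -87°.
EPSG code: 32716.

Zone 16S (EPSG:32716), central meridian -87°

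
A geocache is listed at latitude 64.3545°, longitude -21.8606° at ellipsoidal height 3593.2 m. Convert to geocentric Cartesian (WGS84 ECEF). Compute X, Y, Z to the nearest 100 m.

X 2570400 m, Y -1031200 m, Z 5730200 m

WGS84: a = 6378137 m, e² = 0.006694380; N(φ) = a/√(1−e²sin²φ) = 6395557.943 m.
X = (N+h)·cosφ·cosλ = 2570411.646 m; Y = (N+h)·cosφ·sinλ = -1031246.213 m; Z = (N(1−e²)+h)·sinφ = 5730168.461 m.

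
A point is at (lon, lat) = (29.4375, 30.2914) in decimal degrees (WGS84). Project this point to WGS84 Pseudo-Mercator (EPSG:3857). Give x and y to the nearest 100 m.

Web Mercator is spherical with R = a = 6378137 m.
x = R·λ = 6378137 × 0.513781299 = 3276967.510 m.
y = R·ln tan(π/4 + φ/2) = 6378137 × 0.555187488 = 3541061.859 m.

x 3277000 m, y 3541100 m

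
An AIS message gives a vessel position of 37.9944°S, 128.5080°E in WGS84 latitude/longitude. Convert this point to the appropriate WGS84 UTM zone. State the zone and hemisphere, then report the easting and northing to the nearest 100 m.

Longitude 128.5080° lies in the 6° band [126°, 132°), giving zone 52; latitude is south of the equator, so 52S.
Zone 52 central meridian λ₀ = 6×52 − 183 = 129°; Δλ = -0.4920°.
Transverse Mercator on WGS84 with k₀ = 0.9996 gives E = 456800.300 m, N = 5794692.132 m.

Zone 52S: E 456800 m, N 5794700 m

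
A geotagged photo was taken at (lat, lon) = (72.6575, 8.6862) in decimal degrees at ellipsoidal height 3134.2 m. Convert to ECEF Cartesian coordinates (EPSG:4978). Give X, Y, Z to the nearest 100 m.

X 1886100 m, Y 288100 m, Z 6068900 m

WGS84: a = 6378137 m, e² = 0.006694380; N(φ) = a/√(1−e²sin²φ) = 6397678.359 m.
X = (N+h)·cosφ·cosλ = 1886089.510 m; Y = (N+h)·cosφ·sinλ = 288147.357 m; Z = (N(1−e²)+h)·sinφ = 6068949.825 m.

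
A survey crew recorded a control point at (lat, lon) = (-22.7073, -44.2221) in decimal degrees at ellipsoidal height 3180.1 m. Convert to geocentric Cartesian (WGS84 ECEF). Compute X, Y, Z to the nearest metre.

X 4220755 m, Y -4107674 m, Z -2448077 m

WGS84: a = 6378137 m, e² = 0.006694380; N(φ) = a/√(1−e²sin²φ) = 6381320.662 m.
X = (N+h)·cosφ·cosλ = 4220754.976 m; Y = (N+h)·cosφ·sinλ = -4107673.649 m; Z = (N(1−e²)+h)·sinφ = -2448077.298 m.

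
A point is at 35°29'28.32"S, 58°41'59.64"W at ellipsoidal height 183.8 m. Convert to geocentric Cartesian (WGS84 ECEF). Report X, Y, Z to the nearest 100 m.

X 2701100 m, Y -4442400 m, Z -3682500 m

WGS84: a = 6378137 m, e² = 0.006694380; N(φ) = a/√(1−e²sin²φ) = 6385345.269 m.
X = (N+h)·cosφ·cosλ = 2701053.995 m; Y = (N+h)·cosφ·sinλ = -4442435.917 m; Z = (N(1−e²)+h)·sinφ = -3682479.778 m.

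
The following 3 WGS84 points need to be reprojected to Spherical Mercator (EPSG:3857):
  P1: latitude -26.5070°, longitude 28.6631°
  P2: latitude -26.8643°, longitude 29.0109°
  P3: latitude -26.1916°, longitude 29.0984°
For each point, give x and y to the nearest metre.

Web Mercator: x = R·λ, y = R·ln tan(π/4+φ/2), R = 6378137 m.
P1 (-26.5070°, 28.6631°) → (3190761.697, -3062011.785) m.
P2 (-26.8643°, 29.0109°) → (3229478.615, -3106528.033) m.
P3 (-26.1916°, 29.0984°) → (3239219.071, -3022830.841) m.

P1: x 3190762 m, y -3062012 m; P2: x 3229479 m, y -3106528 m; P3: x 3239219 m, y -3022831 m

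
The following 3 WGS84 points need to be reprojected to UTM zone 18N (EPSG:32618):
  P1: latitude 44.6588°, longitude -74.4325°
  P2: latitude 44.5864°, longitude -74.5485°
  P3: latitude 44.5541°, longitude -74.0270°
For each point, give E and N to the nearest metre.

P1: E 544992 m, N 4945205 m; P2: E 535840 m, N 4937105 m; P3: E 577280 m, N 4933879 m

UTM zone 18N: λ₀ = -75°, k₀ = 0.9996.
P1 (44.6588°, -74.4325°) → (544992.352, 4945205.160) m.
P2 (44.5864°, -74.5485°) → (535840.192, 4937105.484) m.
P3 (44.5541°, -74.0270°) → (577279.812, 4933878.894) m.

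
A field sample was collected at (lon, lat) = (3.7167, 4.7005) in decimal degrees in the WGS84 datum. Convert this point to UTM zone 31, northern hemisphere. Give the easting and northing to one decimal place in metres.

E 579486.4 m, N 519598.9 m

Zone 31 central meridian λ₀ = 6×31 − 183 = 3°; Δλ = +0.7167°.
Transverse Mercator on WGS84 with k₀ = 0.9996 gives E = 579486.383 m, N = 519598.911 m.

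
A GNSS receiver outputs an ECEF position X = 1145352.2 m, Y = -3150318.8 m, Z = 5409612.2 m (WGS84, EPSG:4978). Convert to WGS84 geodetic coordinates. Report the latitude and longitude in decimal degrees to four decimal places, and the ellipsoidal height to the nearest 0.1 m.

lat 58.3876°, lon -70.0204°, h 1316.5 m

λ = atan2(Y, X) = -70.02039972°; p = √(X²+Y²) = 3352065.1 m.
Bowring's method on WGS84 (a = 6378137 m, b = 6356752.314 m) gives φ = 58.38760009°, h = 1316.536 m.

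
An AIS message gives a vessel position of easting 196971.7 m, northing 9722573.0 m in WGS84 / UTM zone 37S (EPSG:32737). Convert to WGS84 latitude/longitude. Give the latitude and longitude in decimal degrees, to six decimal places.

Zone 37S: λ₀ = 39°, k₀ = 0.9996, false easting 500000 m, false northing 10000000 m.
Meridian distance M = (N − FN)/k₀ = -277538.0 m.
Inverse transverse Mercator on WGS84 gives φ = -2.50709975°, λ = 36.27520011°.

lat -2.507100°, lon 36.275200°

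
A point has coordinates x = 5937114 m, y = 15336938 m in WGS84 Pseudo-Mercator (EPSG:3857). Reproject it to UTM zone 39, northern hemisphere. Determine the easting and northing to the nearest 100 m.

Web Mercator inverse (R = 6378137 m) → φ = 79.68029994°, λ = 53.33400250°.
UTM 39N forward: E = 546665.049 m, N = 8846837.990 m.

E 546700 m, N 8846800 m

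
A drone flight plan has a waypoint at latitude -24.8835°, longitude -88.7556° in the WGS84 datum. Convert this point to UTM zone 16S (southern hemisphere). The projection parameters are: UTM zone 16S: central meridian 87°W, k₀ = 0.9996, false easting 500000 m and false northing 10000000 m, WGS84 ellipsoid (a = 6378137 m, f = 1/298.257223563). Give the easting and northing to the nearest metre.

Zone 16 central meridian λ₀ = 6×16 − 183 = -87°; Δλ = -1.7556°.
Transverse Mercator on WGS84 with k₀ = 0.9996 gives E = 322658.182 m, N = 7246808.561 m.

E 322658 m, N 7246809 m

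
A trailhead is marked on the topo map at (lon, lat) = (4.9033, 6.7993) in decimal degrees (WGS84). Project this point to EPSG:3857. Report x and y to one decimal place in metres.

Web Mercator is spherical with R = a = 6378137 m.
x = R·λ = 6378137 × 0.085578729 = 545832.859 m.
y = R·ln tan(π/4 + φ/2) = 6378137 × 0.118949687 = 758677.402 m.

x 545832.9 m, y 758677.4 m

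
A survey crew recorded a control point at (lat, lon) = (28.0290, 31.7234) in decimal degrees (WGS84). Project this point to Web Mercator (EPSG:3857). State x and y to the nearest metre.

Web Mercator is spherical with R = a = 6378137 m.
x = R·λ = 6378137 × 0.553677780 = 3531432.734 m.
y = R·ln tan(π/4 + φ/2) = 6378137 × 0.509965609 = 3252630.518 m.

x 3531433 m, y 3252631 m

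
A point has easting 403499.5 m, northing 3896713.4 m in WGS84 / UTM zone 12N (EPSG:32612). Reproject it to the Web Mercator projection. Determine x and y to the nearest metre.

Unproject from UTM 12N (λ₀ = -111°) → φ = 35.20880011°, λ = -112.06020036°.
Web Mercator (R = 6378137 m): x = -12474484.443 m, y = 4192292.572 m.

x -12474484 m, y 4192293 m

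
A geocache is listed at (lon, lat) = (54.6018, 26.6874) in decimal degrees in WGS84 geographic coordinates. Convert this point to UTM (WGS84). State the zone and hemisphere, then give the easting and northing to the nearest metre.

Zone 40N: E 261366 m, N 2954057 m

Longitude 54.6018° lies in the 6° band [54°, 60°), giving zone 40; latitude is north of the equator, so 40N.
Zone 40 central meridian λ₀ = 6×40 − 183 = 57°; Δλ = -2.3982°.
Transverse Mercator on WGS84 with k₀ = 0.9996 gives E = 261365.884 m, N = 2954056.548 m.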